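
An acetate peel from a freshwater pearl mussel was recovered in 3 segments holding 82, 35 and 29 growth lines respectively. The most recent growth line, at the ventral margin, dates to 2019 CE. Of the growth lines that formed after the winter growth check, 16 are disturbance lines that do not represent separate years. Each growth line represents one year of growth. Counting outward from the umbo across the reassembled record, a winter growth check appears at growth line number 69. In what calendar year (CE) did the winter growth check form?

Total growth lines = 82 + 35 + 29 = 146.
The winter growth check sits at growth line 69 from the umbo, so 146 − 69 = 77 growth lines formed after it.
77 − 16 false = 61 true growth lines after the winter growth check.
Counting back 61 years from 2019 CE places the winter growth check in 2019 − 61 = 1958 CE.

1958 CE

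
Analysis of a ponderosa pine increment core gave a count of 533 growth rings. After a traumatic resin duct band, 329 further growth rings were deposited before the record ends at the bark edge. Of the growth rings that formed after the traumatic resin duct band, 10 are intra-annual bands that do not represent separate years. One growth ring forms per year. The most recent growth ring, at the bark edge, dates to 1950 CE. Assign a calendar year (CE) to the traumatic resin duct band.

1631 CE

329 growth rings post-date the traumatic resin duct band.
329 − 10 false = 319 true growth rings after the traumatic resin duct band.
The growth ring at the bark edge is 1950 CE, so the traumatic resin duct band dates to 1950 − 319 = 1631 CE.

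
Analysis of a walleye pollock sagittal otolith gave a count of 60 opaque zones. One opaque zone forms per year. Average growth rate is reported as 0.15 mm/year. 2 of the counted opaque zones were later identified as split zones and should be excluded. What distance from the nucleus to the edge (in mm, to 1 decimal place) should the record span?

True opaque zone count = 60 − 2 = 58.
Predicted length = 0.15 mm/year × 58 years = 8.7 mm.

8.7 mm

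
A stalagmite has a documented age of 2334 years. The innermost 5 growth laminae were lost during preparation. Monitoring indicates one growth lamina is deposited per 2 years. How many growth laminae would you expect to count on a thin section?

1162 growth laminae

Expected growth laminae: 2334 / 2 = 1167.
Less the 5 uncaptured growth laminae: 1167 − 5 = 1162.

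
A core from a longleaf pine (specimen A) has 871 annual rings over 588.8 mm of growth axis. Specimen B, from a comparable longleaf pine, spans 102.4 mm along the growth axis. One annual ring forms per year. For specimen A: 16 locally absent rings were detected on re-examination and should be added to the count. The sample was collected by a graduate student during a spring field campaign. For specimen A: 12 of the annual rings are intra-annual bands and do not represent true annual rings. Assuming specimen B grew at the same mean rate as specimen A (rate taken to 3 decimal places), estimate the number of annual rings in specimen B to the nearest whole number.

152 annual rings

Specimen A: adjusted count: 871 − 12 + 16 = 875 annual rings.
A: Mean rate = 588.8 mm / 875 years ≈ 0.673 mm/year.
For B, 102.4 / 0.673 = 152.15 years ≈ 152 annual rings.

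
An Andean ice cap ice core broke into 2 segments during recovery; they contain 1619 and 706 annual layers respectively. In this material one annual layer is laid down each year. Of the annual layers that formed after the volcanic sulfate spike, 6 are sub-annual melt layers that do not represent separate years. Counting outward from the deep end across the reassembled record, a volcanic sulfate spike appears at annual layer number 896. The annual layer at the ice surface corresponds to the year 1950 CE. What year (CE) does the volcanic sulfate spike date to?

Total annual layers = 1619 + 706 = 2325.
The volcanic sulfate spike sits at annual layer 896 from the deep end, so 2325 − 896 = 1429 annual layers formed after it.
1429 − 6 false = 1423 true annual layers after the volcanic sulfate spike.
Counting back 1423 years from 1950 CE places the volcanic sulfate spike in 1950 − 1423 = 527 CE.

527 CE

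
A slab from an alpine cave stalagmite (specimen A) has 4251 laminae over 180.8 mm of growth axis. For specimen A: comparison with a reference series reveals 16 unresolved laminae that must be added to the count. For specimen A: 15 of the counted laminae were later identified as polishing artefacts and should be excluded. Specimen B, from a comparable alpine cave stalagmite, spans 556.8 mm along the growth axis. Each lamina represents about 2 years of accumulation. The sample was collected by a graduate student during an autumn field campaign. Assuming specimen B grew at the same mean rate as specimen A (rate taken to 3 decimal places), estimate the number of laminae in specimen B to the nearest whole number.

13257 laminae

Specimen A: adjusted count: 4251 − 15 + 16 = 4252 laminae.
Specimen A: multiplying by 2 years per lamina: 4252 × 2 = 8504 years.
A: Mean rate = 180.8 mm / 8504 years ≈ 0.021 mm/yr.
B spans 556.8 / 0.021 = 26514.29 years; at 2 years per lamina that is 26514.29 / 2 ≈ 13257 laminae.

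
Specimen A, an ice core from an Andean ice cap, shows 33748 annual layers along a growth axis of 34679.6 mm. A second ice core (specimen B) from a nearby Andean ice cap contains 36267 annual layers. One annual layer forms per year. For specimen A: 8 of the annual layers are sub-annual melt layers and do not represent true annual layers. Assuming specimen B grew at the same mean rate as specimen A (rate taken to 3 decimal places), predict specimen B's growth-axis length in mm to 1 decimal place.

Specimen A: adjusted count: 33748 − 8 = 33740 annual layers.
A: 34679.6 mm over 33740 years gives 34679.6 / 33740 ≈ 1.028 mm/year.
For B, 1.028 mm/year × 36267 years = 37282.5 mm.

37282.5 mm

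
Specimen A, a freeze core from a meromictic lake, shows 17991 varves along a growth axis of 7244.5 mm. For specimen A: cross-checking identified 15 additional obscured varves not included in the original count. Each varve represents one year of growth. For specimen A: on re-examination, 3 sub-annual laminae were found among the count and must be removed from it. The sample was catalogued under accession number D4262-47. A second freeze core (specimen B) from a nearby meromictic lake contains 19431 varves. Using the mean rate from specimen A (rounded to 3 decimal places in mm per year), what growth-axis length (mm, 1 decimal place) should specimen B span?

Specimen A: correcting the raw count gives 17991 − 3 + 15 = 18003 true varves.
A: Extension rate ≈ 7244.5 / 18003 = 0.402 mm per year.
Length of B = 0.402 × 19431 = 7811.3 mm.

7811.3 mm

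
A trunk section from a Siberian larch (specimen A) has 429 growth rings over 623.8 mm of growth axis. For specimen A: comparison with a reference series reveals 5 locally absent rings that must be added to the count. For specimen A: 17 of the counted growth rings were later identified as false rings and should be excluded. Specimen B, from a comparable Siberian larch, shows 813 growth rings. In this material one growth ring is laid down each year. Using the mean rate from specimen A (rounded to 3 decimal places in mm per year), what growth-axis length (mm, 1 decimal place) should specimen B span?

Specimen A: correcting the raw count gives 429 − 17 + 5 = 417 true growth rings.
A: 623.8 mm over 417 years gives 623.8 / 417 ≈ 1.496 mm/year.
For B, 1.496 mm/year × 813 years = 1216.2 mm.

1216.2 mm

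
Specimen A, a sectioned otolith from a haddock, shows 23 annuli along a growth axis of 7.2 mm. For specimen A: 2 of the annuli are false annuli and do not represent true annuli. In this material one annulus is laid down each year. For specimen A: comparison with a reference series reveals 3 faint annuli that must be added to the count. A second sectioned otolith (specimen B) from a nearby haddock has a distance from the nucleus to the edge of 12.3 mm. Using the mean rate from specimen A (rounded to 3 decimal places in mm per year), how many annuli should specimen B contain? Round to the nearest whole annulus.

41 annuli

Specimen A: true annulus count = 23 − 2 + 3 = 24.
A: Mean rate = 7.2 mm / 24 years ≈ 0.300 mm/yr.
B spans 12.3 / 0.300 = 41.00 years ≈ 41 annuli.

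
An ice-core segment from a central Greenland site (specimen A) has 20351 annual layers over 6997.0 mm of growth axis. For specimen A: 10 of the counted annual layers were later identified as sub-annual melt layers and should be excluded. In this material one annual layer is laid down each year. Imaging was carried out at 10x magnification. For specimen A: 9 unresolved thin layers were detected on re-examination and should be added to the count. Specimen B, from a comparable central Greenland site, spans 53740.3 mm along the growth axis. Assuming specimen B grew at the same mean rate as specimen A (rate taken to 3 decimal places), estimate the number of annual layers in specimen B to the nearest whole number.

Specimen A: adjusted count: 20351 − 10 + 9 = 20350 annual layers.
A: 6997.0 mm over 20350 years gives 6997.0 / 20350 ≈ 0.344 mm per year.
Specimen B: 53740.3 mm / 0.344 mm per year = 156221.80 years ≈ 156222 annual layers.

156222 annual layers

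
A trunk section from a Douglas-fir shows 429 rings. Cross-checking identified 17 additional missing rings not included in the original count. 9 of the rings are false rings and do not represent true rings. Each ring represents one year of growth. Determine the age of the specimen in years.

Adjusted count: 429 − 9 + 17 = 437 rings.
With a one-to-one ring periodicity this is 437 years.

437 years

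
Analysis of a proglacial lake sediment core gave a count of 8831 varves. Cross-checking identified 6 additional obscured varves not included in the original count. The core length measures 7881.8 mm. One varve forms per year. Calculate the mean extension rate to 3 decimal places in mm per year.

0.892 mm per year

After corrections the count is 8831 + 6 = 8837 varves.
Extension rate ≈ 7881.8 / 8837 = 0.892 mm per year.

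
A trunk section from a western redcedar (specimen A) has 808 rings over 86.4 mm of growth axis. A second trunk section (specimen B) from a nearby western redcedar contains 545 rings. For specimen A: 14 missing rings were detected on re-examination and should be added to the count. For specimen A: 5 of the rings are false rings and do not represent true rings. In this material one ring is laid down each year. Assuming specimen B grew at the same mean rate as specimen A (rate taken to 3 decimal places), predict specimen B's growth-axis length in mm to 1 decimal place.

57.8 mm

Specimen A: adjusted count: 808 − 5 + 14 = 817 rings.
A: 86.4 mm over 817 years gives 86.4 / 817 ≈ 0.106 mm/year.
B's length ≈ 0.106 × 545 = 57.8 mm.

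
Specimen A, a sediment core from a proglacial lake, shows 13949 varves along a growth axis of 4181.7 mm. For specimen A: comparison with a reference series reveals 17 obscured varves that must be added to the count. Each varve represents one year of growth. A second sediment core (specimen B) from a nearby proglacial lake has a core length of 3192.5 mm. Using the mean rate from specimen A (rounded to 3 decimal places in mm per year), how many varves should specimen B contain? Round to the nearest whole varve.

Specimen A: true varve count = 13949 + 17 = 13966.
A: Extension rate ≈ 4181.7 / 13966 = 0.299 mm/yr.
Specimen B: 3192.5 mm / 0.299 mm per year = 10677.26 years ≈ 10677 varves.

10677 varves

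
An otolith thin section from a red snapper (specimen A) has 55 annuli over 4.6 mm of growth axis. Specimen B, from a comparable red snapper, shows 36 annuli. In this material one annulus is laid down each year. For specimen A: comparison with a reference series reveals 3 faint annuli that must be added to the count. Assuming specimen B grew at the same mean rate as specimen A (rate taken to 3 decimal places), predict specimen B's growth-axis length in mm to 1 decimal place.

2.8 mm

Specimen A: after corrections the count is 55 + 3 = 58 annuli.
A: Mean rate = 4.6 mm / 58 years ≈ 0.079 mm/year.
Length of B = 0.079 × 36 = 2.8 mm.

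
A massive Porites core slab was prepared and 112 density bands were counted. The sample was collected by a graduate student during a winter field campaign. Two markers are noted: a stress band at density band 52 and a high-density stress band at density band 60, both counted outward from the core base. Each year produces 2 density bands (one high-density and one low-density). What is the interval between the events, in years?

Separation: 60 − 52 = 8 density bands.
Dividing by 2 density bands per year: 8 / 2 = 4 years.

4 years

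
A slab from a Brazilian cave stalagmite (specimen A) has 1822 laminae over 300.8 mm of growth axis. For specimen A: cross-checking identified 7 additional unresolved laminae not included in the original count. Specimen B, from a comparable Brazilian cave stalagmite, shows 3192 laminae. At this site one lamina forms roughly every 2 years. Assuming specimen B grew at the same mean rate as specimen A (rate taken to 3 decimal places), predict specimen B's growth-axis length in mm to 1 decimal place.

523.5 mm

Specimen A: after corrections the count is 1822 + 7 = 1829 laminae.
Specimen A: 1829 laminae at 2 years each span 1829 × 2 = 3658 years.
A: Extension rate ≈ 300.8 / 3658 = 0.082 mm/year.
Specimen B: 3192 laminae at 2 years each span 3192 × 2 = 6384 years. B's length ≈ 0.082 × 6384 = 523.5 mm.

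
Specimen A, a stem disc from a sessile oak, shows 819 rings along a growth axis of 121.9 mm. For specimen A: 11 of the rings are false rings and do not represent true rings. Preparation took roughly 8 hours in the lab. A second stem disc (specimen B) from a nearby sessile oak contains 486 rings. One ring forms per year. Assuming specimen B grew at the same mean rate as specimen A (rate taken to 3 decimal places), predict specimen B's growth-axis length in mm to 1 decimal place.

73.4 mm

Specimen A: correcting the raw count gives 819 − 11 = 808 true rings.
A: Mean rate = 121.9 mm / 808 years ≈ 0.151 mm/year.
Length of B = 0.151 × 486 = 73.4 mm.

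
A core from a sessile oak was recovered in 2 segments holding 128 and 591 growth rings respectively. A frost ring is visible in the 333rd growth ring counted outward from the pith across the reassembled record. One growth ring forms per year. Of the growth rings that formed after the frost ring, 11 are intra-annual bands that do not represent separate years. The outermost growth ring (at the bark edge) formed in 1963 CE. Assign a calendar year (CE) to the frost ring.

1588 CE

Total growth rings = 128 + 591 = 719.
Between growth ring 333 and the bark edge there are 719 − 333 = 386 growth rings.
Removing the 11 false growth rings leaves 386 − 11 = 375 true growth rings beyond the frost ring.
1963 − 375 = 1588 CE.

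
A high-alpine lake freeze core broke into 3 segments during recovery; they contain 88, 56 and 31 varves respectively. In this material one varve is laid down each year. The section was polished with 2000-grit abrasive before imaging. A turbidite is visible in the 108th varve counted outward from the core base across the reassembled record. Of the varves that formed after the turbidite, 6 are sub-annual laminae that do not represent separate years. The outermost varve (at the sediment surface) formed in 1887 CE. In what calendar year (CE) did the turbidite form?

Total varves = 88 + 56 + 31 = 175.
Between varve 108 and the sediment surface there are 175 − 108 = 67 varves.
Excluding 6 false varves: 67 − 6 = 61.
Counting back 61 years from 1887 CE places the turbidite in 1887 − 61 = 1826 CE.

1826 CE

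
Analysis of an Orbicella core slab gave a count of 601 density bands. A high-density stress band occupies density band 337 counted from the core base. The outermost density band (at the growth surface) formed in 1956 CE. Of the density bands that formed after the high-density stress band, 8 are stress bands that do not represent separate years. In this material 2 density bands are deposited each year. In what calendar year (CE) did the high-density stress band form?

Between density band 337 and the growth surface there are 601 − 337 = 264 density bands.
264 − 8 false = 256 true density bands after the high-density stress band.
Dividing by 2 density bands per year: 256 / 2 = 128 years.
The density band at the growth surface is 1956 CE, so the high-density stress band dates to 1956 − 128 = 1828 CE.

1828 CE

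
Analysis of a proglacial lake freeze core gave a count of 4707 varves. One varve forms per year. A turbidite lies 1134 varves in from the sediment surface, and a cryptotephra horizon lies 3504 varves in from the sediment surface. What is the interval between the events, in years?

Separation: 3504 − 1134 = 2370 varves.
At one varve per year, 2370 years elapsed between them.

2370 years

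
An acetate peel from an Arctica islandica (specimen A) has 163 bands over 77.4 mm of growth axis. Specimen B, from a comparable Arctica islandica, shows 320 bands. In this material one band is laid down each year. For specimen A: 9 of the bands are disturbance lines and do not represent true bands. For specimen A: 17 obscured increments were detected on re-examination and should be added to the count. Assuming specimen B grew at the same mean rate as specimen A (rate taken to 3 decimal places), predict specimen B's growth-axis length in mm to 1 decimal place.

Specimen A: after corrections the count is 163 − 9 + 17 = 171 bands.
A: Mean rate = 77.4 mm / 171 years ≈ 0.453 mm/yr.
Length of B = 0.453 × 320 = 145.0 mm.

145.0 mm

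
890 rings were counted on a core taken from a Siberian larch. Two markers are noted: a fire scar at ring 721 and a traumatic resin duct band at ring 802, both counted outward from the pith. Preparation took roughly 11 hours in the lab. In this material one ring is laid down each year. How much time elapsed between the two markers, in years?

The two markers are separated by 802 − 721 = 81 rings.
That is 81 years at one ring per year.

81 years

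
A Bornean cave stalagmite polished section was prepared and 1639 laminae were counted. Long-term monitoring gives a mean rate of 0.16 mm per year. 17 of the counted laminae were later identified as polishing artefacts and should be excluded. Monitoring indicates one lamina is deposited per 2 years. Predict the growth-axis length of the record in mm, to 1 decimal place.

519.0 mm

Correcting the raw count gives 1639 − 17 = 1622 true laminae.
1622 laminae at 2 years each span 1622 × 2 = 3244 years.
Predicted length = 0.16 mm/year × 3244 years = 519.0 mm.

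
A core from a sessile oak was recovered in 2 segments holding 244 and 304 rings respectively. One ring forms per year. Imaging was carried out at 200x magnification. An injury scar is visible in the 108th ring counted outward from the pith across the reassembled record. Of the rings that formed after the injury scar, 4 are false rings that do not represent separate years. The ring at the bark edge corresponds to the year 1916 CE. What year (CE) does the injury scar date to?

1480 CE

Total rings = 244 + 304 = 548.
548 − 108 = 440 rings lie beyond the injury scar toward the bark edge.
440 − 4 false = 436 true rings after the injury scar.
Counting back 436 years from 1916 CE places the injury scar in 1916 − 436 = 1480 CE.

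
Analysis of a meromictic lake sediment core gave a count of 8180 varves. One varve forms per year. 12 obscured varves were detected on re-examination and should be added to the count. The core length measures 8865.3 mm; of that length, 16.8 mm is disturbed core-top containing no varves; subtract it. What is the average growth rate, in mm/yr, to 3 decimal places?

True varve count = 8180 + 12 = 8192.
Removing the 16.8 mm offcut leaves 8865.3 − 16.8 = 8848.5 mm.
8848.5 mm over 8192 years gives 8848.5 / 8192 ≈ 1.080 mm/yr.

1.080 mm/yr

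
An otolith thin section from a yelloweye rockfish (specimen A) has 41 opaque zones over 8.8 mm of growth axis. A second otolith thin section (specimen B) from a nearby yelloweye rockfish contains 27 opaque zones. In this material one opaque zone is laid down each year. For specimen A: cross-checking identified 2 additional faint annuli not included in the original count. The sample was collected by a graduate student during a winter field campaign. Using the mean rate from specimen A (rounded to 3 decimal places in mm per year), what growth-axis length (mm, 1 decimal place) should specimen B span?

5.5 mm

Specimen A: correcting the raw count gives 41 + 2 = 43 true opaque zones.
A: Mean rate = 8.8 mm / 43 years ≈ 0.205 mm/yr.
Length of B = 0.205 × 27 = 5.5 mm.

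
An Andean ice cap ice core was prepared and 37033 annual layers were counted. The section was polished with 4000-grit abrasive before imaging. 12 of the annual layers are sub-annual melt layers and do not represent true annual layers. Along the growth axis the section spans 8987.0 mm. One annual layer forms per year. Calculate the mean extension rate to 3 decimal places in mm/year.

True annual layer count = 37033 − 12 = 37021.
Mean rate = 8987.0 mm / 37021 years ≈ 0.243 mm/year.

0.243 mm/year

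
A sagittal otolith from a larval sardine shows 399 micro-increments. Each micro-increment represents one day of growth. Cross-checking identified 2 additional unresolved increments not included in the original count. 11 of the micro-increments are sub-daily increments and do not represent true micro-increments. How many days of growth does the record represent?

390 days

Adjusted count: 399 − 11 + 2 = 390 micro-increments.
At one micro-increment per day, that is 390 days.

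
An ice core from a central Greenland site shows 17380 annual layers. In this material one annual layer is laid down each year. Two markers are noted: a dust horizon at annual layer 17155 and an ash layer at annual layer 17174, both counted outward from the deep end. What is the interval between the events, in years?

19 yr

The two markers are separated by 17174 − 17155 = 19 annual layers.
One annual layer per year makes the interval 19 years.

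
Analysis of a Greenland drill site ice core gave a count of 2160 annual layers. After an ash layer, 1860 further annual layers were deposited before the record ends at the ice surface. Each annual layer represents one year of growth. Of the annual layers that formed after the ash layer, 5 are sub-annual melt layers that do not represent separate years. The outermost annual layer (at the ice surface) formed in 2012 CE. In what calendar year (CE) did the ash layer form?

157 CE

1860 annual layers formed after the ash layer.
Excluding 5 false annual layers: 1860 − 5 = 1855.
Counting back 1855 years from 2012 CE places the ash layer in 2012 − 1855 = 157 CE.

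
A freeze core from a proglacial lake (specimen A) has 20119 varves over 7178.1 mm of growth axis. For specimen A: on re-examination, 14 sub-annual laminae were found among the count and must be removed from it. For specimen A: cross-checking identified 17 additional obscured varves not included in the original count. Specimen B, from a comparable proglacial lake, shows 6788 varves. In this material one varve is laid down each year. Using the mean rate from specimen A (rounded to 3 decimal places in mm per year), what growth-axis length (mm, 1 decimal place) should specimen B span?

2423.3 mm

Specimen A: adjusted count: 20119 − 14 + 17 = 20122 varves.
A: 7178.1 mm over 20122 years gives 7178.1 / 20122 ≈ 0.357 mm/yr.
B's length ≈ 0.357 × 6788 = 2423.3 mm.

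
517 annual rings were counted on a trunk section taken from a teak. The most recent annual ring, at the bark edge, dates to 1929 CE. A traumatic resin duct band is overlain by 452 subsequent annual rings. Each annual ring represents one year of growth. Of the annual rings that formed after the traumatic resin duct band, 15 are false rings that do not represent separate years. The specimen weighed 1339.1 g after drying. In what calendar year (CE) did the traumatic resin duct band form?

1492 CE

452 annual rings post-date the traumatic resin duct band.
Excluding 15 false annual rings: 452 − 15 = 437.
1929 − 437 = 1492 CE.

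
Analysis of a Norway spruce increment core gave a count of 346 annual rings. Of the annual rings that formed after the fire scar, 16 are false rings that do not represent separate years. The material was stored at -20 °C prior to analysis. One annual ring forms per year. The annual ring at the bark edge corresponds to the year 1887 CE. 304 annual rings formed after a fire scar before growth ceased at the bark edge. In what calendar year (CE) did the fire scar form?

1599 CE

There are 304 annual rings younger than the fire scar.
304 − 16 false = 288 true annual rings after the fire scar.
1887 − 288 = 1599 CE.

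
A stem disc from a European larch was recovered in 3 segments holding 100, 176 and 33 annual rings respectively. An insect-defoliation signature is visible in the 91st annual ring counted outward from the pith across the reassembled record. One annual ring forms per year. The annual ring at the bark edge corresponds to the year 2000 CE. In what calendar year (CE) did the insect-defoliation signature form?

1782 CE

Total annual rings = 100 + 176 + 33 = 309.
The insect-defoliation signature sits at annual ring 91 from the pith, so 309 − 91 = 218 annual rings formed after it.
2000 − 218 = 1782 CE.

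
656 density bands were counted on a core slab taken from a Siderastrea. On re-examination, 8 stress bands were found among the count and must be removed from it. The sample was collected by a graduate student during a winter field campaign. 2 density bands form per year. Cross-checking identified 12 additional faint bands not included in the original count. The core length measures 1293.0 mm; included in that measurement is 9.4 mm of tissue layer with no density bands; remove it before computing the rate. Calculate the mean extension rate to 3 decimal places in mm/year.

3.890 mm/year

Adjusted count: 656 − 8 + 12 = 660 density bands.
660 density bands at 2 per year is 660 / 2 = 330 years.
The growth record spans 1293.0 − 9.4 = 1283.6 mm.
Mean rate = 1283.6 mm / 330 years ≈ 3.890 mm/year.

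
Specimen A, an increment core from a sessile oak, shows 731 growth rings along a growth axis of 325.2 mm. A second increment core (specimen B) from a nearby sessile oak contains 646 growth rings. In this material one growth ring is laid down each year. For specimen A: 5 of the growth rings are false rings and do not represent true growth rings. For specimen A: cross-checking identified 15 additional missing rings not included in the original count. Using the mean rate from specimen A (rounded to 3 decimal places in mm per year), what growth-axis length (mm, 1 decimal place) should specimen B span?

283.6 mm

Specimen A: after corrections the count is 731 − 5 + 15 = 741 growth rings.
A: 325.2 mm over 741 years gives 325.2 / 741 ≈ 0.439 mm/yr.
For B, 0.439 mm/year × 646 years = 283.6 mm.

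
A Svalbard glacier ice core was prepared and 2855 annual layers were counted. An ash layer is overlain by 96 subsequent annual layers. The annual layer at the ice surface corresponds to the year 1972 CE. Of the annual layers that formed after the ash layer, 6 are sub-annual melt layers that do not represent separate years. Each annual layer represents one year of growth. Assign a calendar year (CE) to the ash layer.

96 annual layers post-date the ash layer.
Removing the 6 false annual layers leaves 96 − 6 = 90 true annual layers beyond the ash layer.
1972 − 90 = 1882 CE.

1882 CE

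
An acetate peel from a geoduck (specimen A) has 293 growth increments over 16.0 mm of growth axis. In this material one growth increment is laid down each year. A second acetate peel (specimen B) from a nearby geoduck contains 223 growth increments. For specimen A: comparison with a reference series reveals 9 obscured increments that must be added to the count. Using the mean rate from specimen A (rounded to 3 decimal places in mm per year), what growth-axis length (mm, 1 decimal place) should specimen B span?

Specimen A: true growth increment count = 293 + 9 = 302.
A: 16.0 mm over 302 years gives 16.0 / 302 ≈ 0.053 mm/yr.
B's length ≈ 0.053 × 223 = 11.8 mm.

11.8 mm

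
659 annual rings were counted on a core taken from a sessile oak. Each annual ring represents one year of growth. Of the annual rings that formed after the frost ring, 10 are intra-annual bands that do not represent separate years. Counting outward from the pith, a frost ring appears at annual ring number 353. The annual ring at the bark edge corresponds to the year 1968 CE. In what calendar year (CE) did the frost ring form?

The frost ring sits at annual ring 353 from the pith, so 659 − 353 = 306 annual rings formed after it.
Removing the 10 false annual rings leaves 306 − 10 = 296 true annual rings beyond the frost ring.
The annual ring at the bark edge is 1968 CE, so the frost ring dates to 1968 − 296 = 1672 CE.

1672 CE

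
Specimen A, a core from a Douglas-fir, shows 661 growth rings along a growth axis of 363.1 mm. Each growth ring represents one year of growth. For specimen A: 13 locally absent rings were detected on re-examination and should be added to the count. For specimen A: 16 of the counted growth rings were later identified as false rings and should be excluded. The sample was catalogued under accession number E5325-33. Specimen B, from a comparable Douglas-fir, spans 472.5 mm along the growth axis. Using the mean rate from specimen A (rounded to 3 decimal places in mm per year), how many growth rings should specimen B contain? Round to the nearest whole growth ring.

856 growth rings

Specimen A: correcting the raw count gives 661 − 16 + 13 = 658 true growth rings.
A: 363.1 mm over 658 years gives 363.1 / 658 ≈ 0.552 mm per year.
Specimen B: 472.5 mm / 0.552 mm per year = 855.98 years ≈ 856 growth rings.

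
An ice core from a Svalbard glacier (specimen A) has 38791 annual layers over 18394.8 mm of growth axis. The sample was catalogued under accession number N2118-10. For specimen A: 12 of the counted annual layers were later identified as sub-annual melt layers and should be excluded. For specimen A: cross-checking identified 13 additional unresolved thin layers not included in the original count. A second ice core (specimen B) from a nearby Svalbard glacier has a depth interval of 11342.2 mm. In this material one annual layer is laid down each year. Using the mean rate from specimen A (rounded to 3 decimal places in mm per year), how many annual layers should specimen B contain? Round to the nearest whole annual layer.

23929 annual layers

Specimen A: after corrections the count is 38791 − 12 + 13 = 38792 annual layers.
A: 18394.8 mm over 38792 years gives 18394.8 / 38792 ≈ 0.474 mm/yr.
For B, 11342.2 / 0.474 = 23928.69 years ≈ 23929 annual layers.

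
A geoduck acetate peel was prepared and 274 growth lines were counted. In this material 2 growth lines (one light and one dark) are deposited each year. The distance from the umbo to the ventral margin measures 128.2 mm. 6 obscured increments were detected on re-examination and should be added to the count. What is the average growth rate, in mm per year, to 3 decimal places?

0.916 mm per year

After corrections the count is 274 + 6 = 280 growth lines.
280 growth lines at 2 per year is 280 / 2 = 140 years.
Mean rate = 128.2 mm / 140 years ≈ 0.916 mm per year.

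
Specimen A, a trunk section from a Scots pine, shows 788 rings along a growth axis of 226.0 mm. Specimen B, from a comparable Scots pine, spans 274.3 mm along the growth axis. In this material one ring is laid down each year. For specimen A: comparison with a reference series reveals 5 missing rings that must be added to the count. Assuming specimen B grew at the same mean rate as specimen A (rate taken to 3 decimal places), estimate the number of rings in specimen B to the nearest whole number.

962 rings

Specimen A: correcting the raw count gives 788 + 5 = 793 true rings.
A: Mean rate = 226.0 mm / 793 years ≈ 0.285 mm/yr.
Specimen B: 274.3 mm / 0.285 mm per year = 962.46 years ≈ 962 rings.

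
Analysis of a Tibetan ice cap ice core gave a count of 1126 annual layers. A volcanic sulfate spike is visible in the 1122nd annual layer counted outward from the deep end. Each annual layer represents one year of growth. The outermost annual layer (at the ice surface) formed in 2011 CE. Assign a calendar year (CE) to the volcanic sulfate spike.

1126 − 1122 = 4 annual layers lie beyond the volcanic sulfate spike toward the ice surface.
The annual layer at the ice surface is 2011 CE, so the volcanic sulfate spike dates to 2011 − 4 = 2007 CE.

2007 CE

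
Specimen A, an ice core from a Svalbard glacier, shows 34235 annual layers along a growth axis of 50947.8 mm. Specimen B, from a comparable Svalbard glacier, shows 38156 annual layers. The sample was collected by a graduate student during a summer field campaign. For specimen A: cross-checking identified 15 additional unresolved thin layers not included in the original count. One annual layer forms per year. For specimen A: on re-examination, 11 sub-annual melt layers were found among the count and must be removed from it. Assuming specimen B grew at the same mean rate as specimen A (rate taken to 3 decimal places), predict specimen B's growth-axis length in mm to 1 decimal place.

56776.1 mm

Specimen A: adjusted count: 34235 − 11 + 15 = 34239 annual layers.
A: Extension rate ≈ 50947.8 / 34239 = 1.488 mm/yr.
For B, 1.488 mm/year × 38156 years = 56776.1 mm.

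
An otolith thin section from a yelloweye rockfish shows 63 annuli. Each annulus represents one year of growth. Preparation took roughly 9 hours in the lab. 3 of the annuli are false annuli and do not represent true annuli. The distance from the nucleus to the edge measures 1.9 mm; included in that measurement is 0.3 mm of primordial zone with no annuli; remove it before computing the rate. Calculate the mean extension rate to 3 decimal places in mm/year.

After corrections the count is 63 − 3 = 60 annuli.
Removing the 0.3 mm offcut leaves 1.9 − 0.3 = 1.6 mm.
1.6 mm over 60 years gives 1.6 / 60 ≈ 0.027 mm/year.

0.027 mm/year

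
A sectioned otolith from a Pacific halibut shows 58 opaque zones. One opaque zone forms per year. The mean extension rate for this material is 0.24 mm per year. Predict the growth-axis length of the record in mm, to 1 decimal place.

58 years of growth are recorded.
58 years at 0.24 mm/year gives 0.24 × 58 = 13.9 mm.

13.9 mm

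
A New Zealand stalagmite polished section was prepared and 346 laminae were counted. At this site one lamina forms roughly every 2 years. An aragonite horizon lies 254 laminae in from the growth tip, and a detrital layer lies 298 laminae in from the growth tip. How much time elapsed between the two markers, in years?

Separation: 298 − 254 = 44 laminae.
At 2 years per lamina, 44 × 2 = 88 years.

88 years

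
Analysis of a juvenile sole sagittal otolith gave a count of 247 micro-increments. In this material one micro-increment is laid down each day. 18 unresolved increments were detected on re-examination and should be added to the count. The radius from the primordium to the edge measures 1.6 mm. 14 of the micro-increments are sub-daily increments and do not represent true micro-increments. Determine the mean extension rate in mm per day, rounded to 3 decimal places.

Correcting the raw count gives 247 − 14 + 18 = 251 true micro-increments.
1.6 mm over 251 days gives 1.6 / 251 ≈ 0.006 mm per day.

0.006 mm per day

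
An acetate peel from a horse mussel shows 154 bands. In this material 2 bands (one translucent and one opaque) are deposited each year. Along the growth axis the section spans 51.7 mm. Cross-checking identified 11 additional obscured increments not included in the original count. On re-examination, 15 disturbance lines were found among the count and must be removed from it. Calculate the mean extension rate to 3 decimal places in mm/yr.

Adjusted count: 154 − 15 + 11 = 150 bands.
Dividing by 2 bands per year: 150 / 2 = 75 years.
Mean rate = 51.7 mm / 75 years ≈ 0.689 mm/yr.

0.689 mm/yr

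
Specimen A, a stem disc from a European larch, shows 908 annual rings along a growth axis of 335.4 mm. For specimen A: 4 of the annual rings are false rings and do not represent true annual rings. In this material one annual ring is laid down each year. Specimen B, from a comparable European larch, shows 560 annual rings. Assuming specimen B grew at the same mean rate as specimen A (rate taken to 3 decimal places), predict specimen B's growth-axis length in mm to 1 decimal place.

207.8 mm

Specimen A: after corrections the count is 908 − 4 = 904 annual rings.
A: 335.4 mm over 904 years gives 335.4 / 904 ≈ 0.371 mm/yr.
B's length ≈ 0.371 × 560 = 207.8 mm.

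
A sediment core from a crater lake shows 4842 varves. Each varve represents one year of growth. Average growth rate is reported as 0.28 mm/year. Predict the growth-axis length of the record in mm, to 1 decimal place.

1355.8 mm

The record spans 4842 years at 0.28 mm per year.
Length ≈ 0.28 × 4842 = 1355.8 mm.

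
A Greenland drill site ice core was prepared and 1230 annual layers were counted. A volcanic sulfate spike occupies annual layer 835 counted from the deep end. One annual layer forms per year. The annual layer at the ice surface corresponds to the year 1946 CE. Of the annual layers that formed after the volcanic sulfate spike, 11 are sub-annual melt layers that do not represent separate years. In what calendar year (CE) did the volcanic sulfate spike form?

Between annual layer 835 and the ice surface there are 1230 − 835 = 395 annual layers.
Excluding 11 false annual layers: 395 − 11 = 384.
1946 − 384 = 1562 CE.

1562 CE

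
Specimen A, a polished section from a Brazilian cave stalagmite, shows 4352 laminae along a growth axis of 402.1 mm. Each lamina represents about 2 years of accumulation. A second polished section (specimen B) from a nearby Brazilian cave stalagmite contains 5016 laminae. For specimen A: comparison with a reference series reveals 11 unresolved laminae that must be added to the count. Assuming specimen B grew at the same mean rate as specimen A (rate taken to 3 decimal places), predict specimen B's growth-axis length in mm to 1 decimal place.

461.5 mm

Specimen A: adjusted count: 4352 + 11 = 4363 laminae.
Specimen A: multiplying by 2 years per lamina: 4363 × 2 = 8726 years.
A: Extension rate ≈ 402.1 / 8726 = 0.046 mm/yr.
Specimen B: multiplying by 2 years per lamina: 5016 × 2 = 10032 years. Length of B = 0.046 × 10032 = 461.5 mm.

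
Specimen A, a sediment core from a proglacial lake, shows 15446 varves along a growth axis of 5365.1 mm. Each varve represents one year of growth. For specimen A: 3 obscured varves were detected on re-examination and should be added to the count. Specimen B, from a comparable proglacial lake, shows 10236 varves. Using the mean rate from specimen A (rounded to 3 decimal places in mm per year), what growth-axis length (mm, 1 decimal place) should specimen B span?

3551.9 mm

Specimen A: adjusted count: 15446 + 3 = 15449 varves.
A: 5365.1 mm over 15449 years gives 5365.1 / 15449 ≈ 0.347 mm/year.
B's length ≈ 0.347 × 10236 = 3551.9 mm.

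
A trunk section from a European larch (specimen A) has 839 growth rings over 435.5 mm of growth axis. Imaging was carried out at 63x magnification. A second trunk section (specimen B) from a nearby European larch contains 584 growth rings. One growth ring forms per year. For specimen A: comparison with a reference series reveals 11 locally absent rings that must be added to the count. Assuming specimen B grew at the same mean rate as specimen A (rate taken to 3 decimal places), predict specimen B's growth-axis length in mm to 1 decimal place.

299.0 mm

Specimen A: adjusted count: 839 + 11 = 850 growth rings.
A: Mean rate = 435.5 mm / 850 years ≈ 0.512 mm per year.
For B, 0.512 mm/year × 584 years = 299.0 mm.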